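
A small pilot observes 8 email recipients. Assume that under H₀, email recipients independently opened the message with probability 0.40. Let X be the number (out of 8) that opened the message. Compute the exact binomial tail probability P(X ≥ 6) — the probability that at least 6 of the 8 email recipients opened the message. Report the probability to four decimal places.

P = 0.0498

X ~ Binomial(n=8, p=0.40).
P(X ≥ 6) = C(8,6)·0.40^6·0.60^2 + C(8,7)·0.40^7·0.60^1 + C(8,8)·0.40^8·0.60^0.
= 0.041288 + 0.007864 + 0.000655 = 0.0498.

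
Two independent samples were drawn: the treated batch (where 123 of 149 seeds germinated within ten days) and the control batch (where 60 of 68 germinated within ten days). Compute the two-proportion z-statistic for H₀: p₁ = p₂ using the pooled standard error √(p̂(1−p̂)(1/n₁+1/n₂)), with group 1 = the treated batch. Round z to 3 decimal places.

z = -1.069

p̂₁ = 123/149 = 0.82550, p̂₂ = 60/68 = 0.88235.
Pooled p̂ = (123+60)/(149+68) = 183/217 = 0.84332.
SE = √[p̂(1−p̂)(1/n₁+1/n₂)] = √[0.84332·0.15668·(1/149+1/68)] ≈ 0.053197.
z = (p̂₁ − p̂₂)/SE = (0.82550 − 0.88235)/0.053197 = -0.05685/0.053197 = -1.069.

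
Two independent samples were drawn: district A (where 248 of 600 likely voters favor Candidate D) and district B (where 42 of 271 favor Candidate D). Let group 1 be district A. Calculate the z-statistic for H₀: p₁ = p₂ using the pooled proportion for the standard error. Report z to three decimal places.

Sample proportions: p̂₁ = 248/600 = 0.41333 and p̂₂ = 42/271 = 0.15498.
Pooling: p̂ = 290/871 = 0.33295.
Pooled SE = √[0.2220945·0.00535670] ≈ 0.034492.
z = 0.25835/0.034492 = 7.490.

z = 7.490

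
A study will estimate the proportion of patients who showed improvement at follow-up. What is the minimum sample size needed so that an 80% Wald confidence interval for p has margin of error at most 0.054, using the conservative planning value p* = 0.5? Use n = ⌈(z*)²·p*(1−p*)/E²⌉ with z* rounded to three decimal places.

For 80% confidence, z* = 1.282.
p*(1−p*) = 0.50·0.50 = 0.2500.
(z*)²·p*(1−p*)/E² = 1.643524·0.2500/0.002916 = 140.906.
Rounding up, n = 141.

n = 141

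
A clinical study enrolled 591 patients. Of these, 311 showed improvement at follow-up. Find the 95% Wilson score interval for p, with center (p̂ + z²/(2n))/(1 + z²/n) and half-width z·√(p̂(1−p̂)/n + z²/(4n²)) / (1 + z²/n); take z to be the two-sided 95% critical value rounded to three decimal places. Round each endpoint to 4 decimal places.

Here p̂ = 311/591 = 0.52623 and z = 1.960 (z² = 3.841600).
Denominator 1 + z²/n = 1 + 3.841600/591 = 1.006500.
Center = (0.52623 + 0.003250)/1.006500 = 0.52606.
Radicand: p̂(1−p̂)/n + z²/(4n²) = 0.000421848 + 0.000002750 = 0.000424598.
Half-width = 1.960·√0.000424598/1.006500 = 0.04013.
CI: 0.52606 ± 0.04013 = (0.4859, 0.5662).

(0.4859, 0.5662)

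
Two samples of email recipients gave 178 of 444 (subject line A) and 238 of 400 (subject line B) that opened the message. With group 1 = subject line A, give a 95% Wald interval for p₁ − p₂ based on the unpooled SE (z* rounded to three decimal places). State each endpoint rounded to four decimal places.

(-0.2604, -0.1278)

p̂₁ = 0.40090, p̂₂ = 0.59500, so the observed difference is -0.19410.
SE = √(0.000540945 + 0.000602437) = √0.001143382 = 0.033814.
For 95% confidence, z* = 1.960. Margin = 1.960·0.033814 = 0.06628.
Interval: -0.19410 ± 0.06628 → (-0.2604, -0.1278).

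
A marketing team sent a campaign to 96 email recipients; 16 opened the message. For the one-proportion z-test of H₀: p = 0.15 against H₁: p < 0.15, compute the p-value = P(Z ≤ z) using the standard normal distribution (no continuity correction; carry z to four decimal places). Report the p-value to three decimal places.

Sample proportion p̂ = 16/96 = 0.16667.
Null standard error: √(0.15·0.85/96) = √0.001328125 = 0.036443.
z = (p̂ − p₀)/SE = (16/96 − 0.15)/0.036443 ≈ 0.4573.
p-value = P(Z ≤ z) with z = 0.4573 → 0.676.

p-value = 0.676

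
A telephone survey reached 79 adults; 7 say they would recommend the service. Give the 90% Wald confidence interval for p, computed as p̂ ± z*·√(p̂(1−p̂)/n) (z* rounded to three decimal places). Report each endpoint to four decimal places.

(0.0360, 0.1412)

The sample proportion is 7/79 = 0.08861.
Standard error of p̂: √(0.080756/79) = √0.001022232 = 0.031972.
The 90% critical value is z* = 1.645.
Margin of error: 1.645 × 0.031972 = 0.05259.
CI: 0.08861 ± 0.05259 = (0.0360, 0.1412).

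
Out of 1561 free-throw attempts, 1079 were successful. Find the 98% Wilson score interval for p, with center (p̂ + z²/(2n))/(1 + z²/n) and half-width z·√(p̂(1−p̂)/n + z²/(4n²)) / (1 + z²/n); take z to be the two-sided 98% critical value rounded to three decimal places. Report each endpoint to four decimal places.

(0.6634, 0.7177)

Here p̂ = 1079/1561 = 0.69122 and z = 2.326 (z² = 5.410276).
1 + z²/n = 1.003466.
Center = (0.69122 + 0.001733)/1.003466 = 0.69056.
Radicand: p̂(1−p̂)/n + z²/(4n²) = 0.000136729 + 0.000000555 = 0.000137284.
Half-width = z·√(radicand)/denom = 2.326·0.011717/1.003466 = 0.02716.
CI: 0.69056 ± 0.02716 = (0.6634, 0.7177).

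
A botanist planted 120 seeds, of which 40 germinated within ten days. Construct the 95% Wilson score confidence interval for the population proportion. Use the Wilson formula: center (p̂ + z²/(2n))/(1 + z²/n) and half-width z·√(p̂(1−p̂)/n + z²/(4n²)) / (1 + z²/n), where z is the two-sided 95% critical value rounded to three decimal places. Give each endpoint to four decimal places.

Here p̂ = 40/120 = 0.33333 and z = 1.960 (z² = 3.841600).
1 + z²/n = 1.032013.
Adjusted center: (0.33333 + z²/(2n))/1.032013 = 0.33850.
Radicand: p̂(1−p̂)/n + z²/(4n²) = 0.001851852 + 0.000066694 = 0.001918546.
Half-width = z·√(radicand)/denom = 1.960·0.043801/1.032013 = 0.08319.
CI: 0.33850 ± 0.08319 = (0.2553, 0.4217).

(0.2553, 0.4217)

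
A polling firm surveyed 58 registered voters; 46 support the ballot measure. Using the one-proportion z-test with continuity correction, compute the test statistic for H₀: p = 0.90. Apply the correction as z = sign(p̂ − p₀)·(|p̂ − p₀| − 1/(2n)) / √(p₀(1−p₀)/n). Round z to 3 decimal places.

z = -2.495

With x = 46 successes in n = 58, p̂ = 0.79310. p̂ − p₀ = -0.106897.
Continuity correction 1/(2n) = 1/116 = 0.008621.
Corrected numerator: |-0.106897| − 0.008621 = 0.098276.
Null standard error: √(0.90·0.10/58) = √0.001551724 = 0.039392.
z = −0.098276/0.039392 = -2.495.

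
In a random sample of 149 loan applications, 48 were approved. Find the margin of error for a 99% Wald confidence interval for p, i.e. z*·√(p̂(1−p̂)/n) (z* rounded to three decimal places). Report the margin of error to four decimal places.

Sample proportion p̂ = 48/149 = 0.32215.
Standard error of p̂: √(0.218369/149) = √0.001465561 = 0.038283.
z* = 2.576 at the 99% level.
Margin of error = z*·SE = 2.576 × 0.038283 = 0.0986.

ME = 0.0986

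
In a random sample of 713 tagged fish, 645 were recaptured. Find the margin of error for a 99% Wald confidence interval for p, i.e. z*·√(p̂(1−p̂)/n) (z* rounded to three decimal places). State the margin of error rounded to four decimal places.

The sample proportion is 645/713 = 0.90463.
Standard error of p̂: √(0.086276/713) = √0.000121004 = 0.011000.
z* = 2.576 at the 99% level.
Margin of error = z*·SE = 2.576 × 0.011000 = 0.0283.

ME = 0.0283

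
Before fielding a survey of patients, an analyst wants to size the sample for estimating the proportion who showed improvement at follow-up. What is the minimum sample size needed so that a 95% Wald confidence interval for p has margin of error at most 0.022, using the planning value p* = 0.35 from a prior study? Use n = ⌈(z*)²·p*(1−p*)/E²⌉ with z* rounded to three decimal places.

n = 1806

For 95% confidence, z* = 1.960.
p*(1−p*) = 0.35·0.65 = 0.2275.
Required n before rounding: 3.841600 × 0.2275 / 0.022² = 1805.711.
Rounding up, n = 1806.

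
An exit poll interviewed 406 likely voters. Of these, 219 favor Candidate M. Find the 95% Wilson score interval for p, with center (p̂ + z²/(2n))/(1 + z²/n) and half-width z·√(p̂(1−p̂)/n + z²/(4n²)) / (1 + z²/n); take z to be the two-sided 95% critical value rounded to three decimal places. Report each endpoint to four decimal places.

(0.4908, 0.5873)

p̂ = 219/406 = 0.53941; z = 1.960, so z² = 3.841600.
Denominator 1 + z²/n = 1 + 3.841600/406 = 1.009462.
Center = (0.53941 + 0.004731)/1.009462 = 0.53904.
Radicand: p̂(1−p̂)/n + z²/(4n²) = 0.000611938 + 0.000005826 = 0.000617764.
Half-width = 1.960·√0.000617764/1.009462 = 0.04826.
Interval: 0.53904 ± 0.04826 → (0.4908, 0.5873).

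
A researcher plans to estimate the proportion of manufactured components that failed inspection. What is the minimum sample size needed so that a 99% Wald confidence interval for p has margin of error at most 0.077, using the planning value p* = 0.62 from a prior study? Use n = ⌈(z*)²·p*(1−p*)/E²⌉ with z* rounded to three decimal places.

n = 264

z* = 2.576 at the 99% level.
p*(1−p*) = 0.2356.
Required n before rounding: 6.635776 × 0.2356 / 0.077² = 263.685.
Rounding up, n = 264.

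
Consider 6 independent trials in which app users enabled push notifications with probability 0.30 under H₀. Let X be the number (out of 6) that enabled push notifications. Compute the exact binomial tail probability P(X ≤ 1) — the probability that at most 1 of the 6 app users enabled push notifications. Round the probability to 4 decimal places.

P = 0.4202

X is binomial with n = 6 and p = 0.30.
P(X ≤ 1) = C(6,0)·0.30^0·0.70^6 + C(6,1)·0.30^1·0.70^5.
= 0.117649 + 0.302526 = 0.4202.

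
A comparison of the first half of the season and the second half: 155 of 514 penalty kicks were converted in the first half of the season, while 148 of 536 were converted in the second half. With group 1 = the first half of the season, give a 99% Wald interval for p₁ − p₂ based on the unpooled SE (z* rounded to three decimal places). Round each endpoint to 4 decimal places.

(-0.0466, 0.0975)

p̂₁ = 0.30156, p̂₂ = 0.27612, so the observed difference is 0.02544.
Unpooled SE = √(p̂₁(1−p̂₁)/n₁ + p̂₂(1−p̂₂)/n₂) = √(0.000409767 + 0.000372906) = 0.027976.
z* = 2.576 at the 99% level. Margin of error = 0.07207.
Interval: 0.02544 ± 0.07207 → (-0.0466, 0.0975).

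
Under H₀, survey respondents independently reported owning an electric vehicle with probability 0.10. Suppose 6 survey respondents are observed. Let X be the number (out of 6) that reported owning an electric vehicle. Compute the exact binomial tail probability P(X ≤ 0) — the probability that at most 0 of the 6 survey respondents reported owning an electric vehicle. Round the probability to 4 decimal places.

P = 0.5314

X ~ Binomial(n=6, p=0.10).
P(X ≤ 0) = C(6,0)·0.10^0·0.90^6.
= 0.531441 = 0.5314.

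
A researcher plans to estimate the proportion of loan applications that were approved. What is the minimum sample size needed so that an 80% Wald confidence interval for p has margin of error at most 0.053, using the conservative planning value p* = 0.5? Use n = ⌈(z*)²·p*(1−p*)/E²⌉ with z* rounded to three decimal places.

n = 147

The 80% critical value is z* = 1.282.
p*(1−p*) = 0.2500.
Required n before rounding: 1.643524 × 0.2500 / 0.053² = 146.273.
Rounding up, n = 147.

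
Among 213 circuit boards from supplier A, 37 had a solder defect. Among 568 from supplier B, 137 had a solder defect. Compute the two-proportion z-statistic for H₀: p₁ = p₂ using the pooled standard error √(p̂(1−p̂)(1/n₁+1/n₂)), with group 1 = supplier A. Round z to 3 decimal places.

z = -2.019

p̂₁ = 37/213 = 0.17371, p̂₂ = 137/568 = 0.24120.
Pooled p̂ = (37+137)/(213+568) = 174/781 = 0.22279.
SE = √[p̂(1−p̂)(1/n₁+1/n₂)] = √[0.22279·0.77721·(1/213+1/568)] ≈ 0.033433.
z = -0.06749/0.033433 = -2.019.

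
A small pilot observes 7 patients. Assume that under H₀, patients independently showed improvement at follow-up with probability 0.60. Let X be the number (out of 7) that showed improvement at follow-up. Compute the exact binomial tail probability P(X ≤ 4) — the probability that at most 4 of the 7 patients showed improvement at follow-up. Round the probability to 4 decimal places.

X ~ Binomial(n=7, p=0.60).
P(X ≤ 4) = Σ_{j=0}^{4} C(7,j)·0.60^j·0.40^{7−j}.
= 0.001638 + 0.017203 + 0.077414 + 0.193536 + 0.290304 = 0.5801.

P = 0.5801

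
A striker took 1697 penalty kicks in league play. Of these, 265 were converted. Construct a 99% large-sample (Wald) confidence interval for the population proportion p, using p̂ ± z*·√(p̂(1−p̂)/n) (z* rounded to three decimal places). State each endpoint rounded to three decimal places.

(0.133, 0.179)

Sample proportion p̂ = 265/1697 = 0.15616.
Standard error of p̂: √(0.131773/1697) = √0.000077650 = 0.008812.
The 99% critical value is z* = 2.576.
Margin = 2.576·0.008812 = 0.02270.
CI: 0.15616 ± 0.02270 = (0.133, 0.179).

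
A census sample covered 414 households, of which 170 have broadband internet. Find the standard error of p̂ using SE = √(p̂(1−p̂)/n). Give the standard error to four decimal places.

With x = 170 successes in n = 414, p̂ = 0.41063.
p̂(1−p̂) = 0.242013.
SE = √(0.242013/414) = 0.0242.

SE = 0.0242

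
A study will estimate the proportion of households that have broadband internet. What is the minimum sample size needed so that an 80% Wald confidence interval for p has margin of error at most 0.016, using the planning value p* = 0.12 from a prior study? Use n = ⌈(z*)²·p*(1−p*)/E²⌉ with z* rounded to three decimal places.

n = 678

z* = 1.282 at the 80% level.
p*(1−p*) = 0.12·0.88 = 0.1056.
(z*)²·p*(1−p*)/E² = 1.643524·0.1056/0.000256 = 677.954.
Rounding up, n = 678.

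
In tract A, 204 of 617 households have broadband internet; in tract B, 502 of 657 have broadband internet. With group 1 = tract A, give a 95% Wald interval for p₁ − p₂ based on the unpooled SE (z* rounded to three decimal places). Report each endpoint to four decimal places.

p̂₁ = 0.33063, p̂₂ = 0.76408, so the observed difference is -0.43345.
SE = √(0.000358695 + 0.000274372) = √0.000633067 = 0.025161.
The 95% critical value is z* = 1.960. Margin = 1.960·0.025161 = 0.04932.
Interval: -0.43345 ± 0.04932 → (-0.4828, -0.3841).

(-0.4828, -0.3841)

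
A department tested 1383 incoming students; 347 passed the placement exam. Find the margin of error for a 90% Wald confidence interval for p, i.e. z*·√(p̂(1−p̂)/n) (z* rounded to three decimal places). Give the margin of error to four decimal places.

p̂ = 347/1383 = 0.25090.
Standard error of p̂: √(0.187951/1383) = √0.000135901 = 0.011658.
z* = 1.645 at the 90% level.
ME = 1.645·0.011658 = 0.0192.

ME = 0.0192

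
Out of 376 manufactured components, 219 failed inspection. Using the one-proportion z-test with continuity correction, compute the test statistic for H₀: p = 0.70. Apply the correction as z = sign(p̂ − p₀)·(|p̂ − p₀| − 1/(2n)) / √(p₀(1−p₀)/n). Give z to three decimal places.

With x = 219 successes in n = 376, p̂ = 0.58245. p̂ − p₀ = -0.117553.
1/(2n) = 0.001330.
Corrected numerator: |-0.117553| − 0.001330 = 0.116223.
Null standard error: √(0.70·0.30/376) = √0.000558511 = 0.023633.
z = −0.116223/0.023633 = -4.918.

z = -4.918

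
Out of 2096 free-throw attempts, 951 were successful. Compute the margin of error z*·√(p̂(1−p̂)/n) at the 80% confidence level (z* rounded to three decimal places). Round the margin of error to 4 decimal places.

Sample proportion p̂ = 951/2096 = 0.45372.
SE(p̂) = √(0.45372·0.54628/2096) = 0.010874.
For 80% confidence, z* = 1.282.
ME = 1.282·0.010874 = 0.0139.

ME = 0.0139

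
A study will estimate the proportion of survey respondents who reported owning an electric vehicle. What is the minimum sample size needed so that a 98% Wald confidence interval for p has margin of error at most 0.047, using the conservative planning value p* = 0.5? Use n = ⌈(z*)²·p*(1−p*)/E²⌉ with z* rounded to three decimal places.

For 98% confidence, z* = 2.326.
p*(1−p*) = 0.50·0.50 = 0.2500.
(z*)²·p*(1−p*)/E² = 5.410276·0.2500/0.002209 = 612.299.
⌈612.299⌉ = 613.

n = 613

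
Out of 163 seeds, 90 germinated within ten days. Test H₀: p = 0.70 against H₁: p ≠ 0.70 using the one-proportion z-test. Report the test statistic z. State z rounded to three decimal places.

z = -4.119

Sample proportion p̂ = 90/163 = 0.55215.
SE₀ = √(0.70·0.30/163) = 0.035894.
Test statistic: z = -0.14785/0.035894 = -4.119.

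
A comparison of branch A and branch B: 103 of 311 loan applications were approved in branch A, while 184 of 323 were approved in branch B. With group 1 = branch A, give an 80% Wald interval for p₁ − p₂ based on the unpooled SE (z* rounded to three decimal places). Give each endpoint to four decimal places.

(-0.2876, -0.1893)

p̂₁ = 103/311 = 0.33119, p̂₂ = 184/323 = 0.56966; p̂₁ − p̂₂ = -0.23847.
Unpooled SE = √(p̂₁(1−p̂₁)/n₁ + p̂₂(1−p̂₂)/n₂) = √(0.000712229 + 0.000758971) = 0.038356.
The 80% critical value is z* = 1.282. Margin = 1.282·0.038356 = 0.04917.
So the interval runs from -0.2876 to -0.1893.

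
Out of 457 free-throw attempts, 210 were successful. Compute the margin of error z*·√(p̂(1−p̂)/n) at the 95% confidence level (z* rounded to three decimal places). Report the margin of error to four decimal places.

ME = 0.0457

p̂ = 210/457 = 0.45952.
SE(p̂) = √(0.45952·0.54048/457) = 0.023312.
z* = 1.960 at the 95% level.
Margin of error = z*·SE = 1.960 × 0.023312 = 0.0457.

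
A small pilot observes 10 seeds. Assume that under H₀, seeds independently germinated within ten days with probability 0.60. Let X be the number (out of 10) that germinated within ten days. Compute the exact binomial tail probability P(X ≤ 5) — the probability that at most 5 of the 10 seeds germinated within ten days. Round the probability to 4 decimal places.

P = 0.3669

X ~ Binomial(n=10, p=0.60).
P(X ≤ 5) = Σ_{j=0}^{5} C(10,j)·0.60^j·0.40^{10−j}.
= 0.000105 + 0.001573 + 0.010617 + 0.042467 + 0.111477 + 0.200658 = 0.3669.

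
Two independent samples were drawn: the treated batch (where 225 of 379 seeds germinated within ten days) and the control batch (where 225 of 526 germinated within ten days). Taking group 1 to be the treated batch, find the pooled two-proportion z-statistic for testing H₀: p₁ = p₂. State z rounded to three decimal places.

p̂₁ = 225/379 = 0.59367, p̂₂ = 225/526 = 0.42776.
Pooling: p̂ = 450/905 = 0.49724.
SE = √[p̂(1−p̂)(1/n₁+1/n₂)] = √[0.49724·0.50276·(1/379+1/526)] ≈ 0.033688.
z = (p̂₁ − p̂₂)/SE = (0.59367 − 0.42776)/0.033688 = 0.16591/0.033688 = 4.925.

z = 4.925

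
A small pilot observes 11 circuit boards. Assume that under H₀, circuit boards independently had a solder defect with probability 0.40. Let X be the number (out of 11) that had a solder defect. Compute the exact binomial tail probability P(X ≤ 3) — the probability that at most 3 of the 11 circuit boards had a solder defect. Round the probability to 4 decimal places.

P = 0.2963

X ~ Binomial(n=11, p=0.40).
P(X ≤ 3) = C(11,0)·0.40^0·0.60^11 + C(11,1)·0.40^1·0.60^10 + C(11,2)·0.40^2·0.60^9 + C(11,3)·0.40^3·0.60^8.
= 0.003628 + 0.026605 + 0.088684 + 0.177367 = 0.2963.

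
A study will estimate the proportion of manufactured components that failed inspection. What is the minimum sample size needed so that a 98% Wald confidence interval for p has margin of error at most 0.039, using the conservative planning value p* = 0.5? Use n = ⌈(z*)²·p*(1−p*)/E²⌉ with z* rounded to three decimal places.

n = 890

The 98% critical value is z* = 2.326.
p*(1−p*) = 0.2500.
(z*)²·p*(1−p*)/E² = 5.410276·0.2500/0.001521 = 889.263.
Rounding up, n = 890.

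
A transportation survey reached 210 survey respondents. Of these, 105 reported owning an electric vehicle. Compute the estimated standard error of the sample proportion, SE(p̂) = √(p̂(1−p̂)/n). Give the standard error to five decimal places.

SE = 0.03450

With x = 105 successes in n = 210, p̂ = 0.50000.
p̂(1−p̂) = 0.50000·0.50000 = 0.250000.
SE = √(0.250000/210) = 0.03450.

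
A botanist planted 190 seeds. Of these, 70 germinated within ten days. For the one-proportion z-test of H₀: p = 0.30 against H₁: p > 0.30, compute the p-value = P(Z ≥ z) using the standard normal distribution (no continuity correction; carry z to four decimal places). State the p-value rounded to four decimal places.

Sample proportion p̂ = 70/190 = 0.36842.
Under H₀, SE = √(p₀(1−p₀)/n) = √(0.30·0.70/190) = √0.001105263 = 0.033245.
Test statistic (full precision, shown to 4 dp): z = (70/190 − 0.30)/SE₀ ≈ 2.0581.
p-value = P(Z ≥ z) with z = 2.0581 → 0.0198.

p-value = 0.0198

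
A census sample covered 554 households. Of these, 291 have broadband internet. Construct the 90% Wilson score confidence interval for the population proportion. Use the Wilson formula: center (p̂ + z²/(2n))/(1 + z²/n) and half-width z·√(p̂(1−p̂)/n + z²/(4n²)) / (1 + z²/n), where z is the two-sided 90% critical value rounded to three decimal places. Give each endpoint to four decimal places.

(0.4903, 0.5600)

Here p̂ = 291/554 = 0.52527 and z = 1.645 (z² = 2.706025).
1 + z²/n = 1.004885.
Center = (0.52527 + 0.002442)/1.004885 = 0.52515.
Radicand: p̂(1−p̂)/n + z²/(4n²) = 0.000450111 + 0.000002204 = 0.000452315.
Half-width = 1.645·√0.000452315/1.004885 = 0.03482.
So the interval runs from 0.4903 to 0.5600.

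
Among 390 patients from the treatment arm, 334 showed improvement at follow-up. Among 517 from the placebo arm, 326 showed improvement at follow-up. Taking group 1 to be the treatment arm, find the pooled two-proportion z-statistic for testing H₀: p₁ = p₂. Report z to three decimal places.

z = 7.564

Sample proportions: p̂₁ = 334/390 = 0.85641 and p̂₂ = 326/517 = 0.63056.
Pooling: p̂ = 660/907 = 0.72767.
SE = √[p̂(1−p̂)(1/n₁+1/n₂)] = √[0.72767·0.27233·(1/390+1/517)] ≈ 0.029857.
z = 0.22585/0.029857 = 7.564.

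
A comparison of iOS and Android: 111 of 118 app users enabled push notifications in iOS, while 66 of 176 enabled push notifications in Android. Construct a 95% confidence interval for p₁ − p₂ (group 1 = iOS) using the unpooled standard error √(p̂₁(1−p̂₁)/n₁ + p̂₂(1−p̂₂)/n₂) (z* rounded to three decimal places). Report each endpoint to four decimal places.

(0.4824, 0.6489)

p̂₁ = 0.94068, p̂₂ = 0.37500, so the observed difference is 0.56568.
SE = √(0.000472906 + 0.001331676) = √0.001804582 = 0.042480.
For 95% confidence, z* = 1.960. Margin of error = 0.08326.
Interval: 0.56568 ± 0.08326 → (0.4824, 0.6489).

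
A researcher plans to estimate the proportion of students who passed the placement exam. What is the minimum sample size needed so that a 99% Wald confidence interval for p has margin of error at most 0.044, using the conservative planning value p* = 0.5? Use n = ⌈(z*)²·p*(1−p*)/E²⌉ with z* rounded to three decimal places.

n = 857

For 99% confidence, z* = 2.576.
p*(1−p*) = 0.50·0.50 = 0.2500.
Required n before rounding: 6.635776 × 0.2500 / 0.044² = 856.893.
Rounding up, n = 857.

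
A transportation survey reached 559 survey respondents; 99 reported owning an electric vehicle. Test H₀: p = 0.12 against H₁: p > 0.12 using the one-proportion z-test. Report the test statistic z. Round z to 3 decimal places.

z = 4.155

p̂ = 99/559 = 0.17710.
SE₀ = √(0.12·0.88/559) = 0.013744.
z = (p̂ − p₀)/SE = (0.17710 − 0.12)/0.013744 = 4.155.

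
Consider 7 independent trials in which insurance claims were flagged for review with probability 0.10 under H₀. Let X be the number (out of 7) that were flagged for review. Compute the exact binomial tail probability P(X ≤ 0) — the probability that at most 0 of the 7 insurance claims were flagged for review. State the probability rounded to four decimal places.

P = 0.4783

X is binomial with n = 7 and p = 0.10.
P(X ≤ 0) = C(7,0)·0.10^0·0.90^7.
= 0.478297 = 0.4783.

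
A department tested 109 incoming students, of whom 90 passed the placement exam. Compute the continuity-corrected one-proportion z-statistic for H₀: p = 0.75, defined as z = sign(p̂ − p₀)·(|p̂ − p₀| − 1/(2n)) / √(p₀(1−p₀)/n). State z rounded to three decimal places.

z = 1.714

Sample proportion p̂ = 90/109 = 0.82569. p̂ − p₀ = 0.075688.
1/(2n) = 0.004587.
Corrected numerator: |0.075688| − 0.004587 = 0.071101.
SE₀ = √(0.75·0.25/109) = 0.041475.
z = +0.071101/0.041475 = 1.714.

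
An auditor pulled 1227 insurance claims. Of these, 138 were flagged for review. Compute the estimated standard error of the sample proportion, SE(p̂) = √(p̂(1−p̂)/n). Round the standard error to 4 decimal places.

SE = 0.0090

Sample proportion p̂ = 138/1227 = 0.11247.
p̂(1−p̂) = 0.099820.
Dividing by n and taking the root: √0.000081353 = 0.0090.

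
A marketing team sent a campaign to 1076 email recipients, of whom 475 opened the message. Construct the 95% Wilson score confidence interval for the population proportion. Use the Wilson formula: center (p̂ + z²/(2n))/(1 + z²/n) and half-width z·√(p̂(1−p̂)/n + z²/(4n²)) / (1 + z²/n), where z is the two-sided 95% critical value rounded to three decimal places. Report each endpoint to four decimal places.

Here p̂ = 475/1076 = 0.44145 and z = 1.960 (z² = 3.841600).
Denominator 1 + z²/n = 1 + 3.841600/1076 = 1.003570.
Adjusted center: (0.44145 + z²/(2n))/1.003570 = 0.44166.
Radicand: p̂(1−p̂)/n + z²/(4n²) = 0.000229156 + 0.000000830 = 0.000229986.
Half-width = 1.960·√0.000229986/1.003570 = 0.02962.
So the interval runs from 0.4120 to 0.4713.

(0.4120, 0.4713)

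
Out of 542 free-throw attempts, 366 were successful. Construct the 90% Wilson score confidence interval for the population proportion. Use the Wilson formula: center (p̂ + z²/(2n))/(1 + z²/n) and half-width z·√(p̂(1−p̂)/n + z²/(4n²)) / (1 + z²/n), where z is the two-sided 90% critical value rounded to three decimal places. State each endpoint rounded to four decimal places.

(0.6414, 0.7074)

Here p̂ = 366/542 = 0.67528 and z = 1.645 (z² = 2.706025).
1 + z²/n = 1.004993.
Adjusted center: (0.67528 + z²/(2n))/1.004993 = 0.67441.
Radicand: p̂(1−p̂)/n + z²/(4n²) = 0.000404572 + 0.000002303 = 0.000406875.
Half-width = 1.645·√0.000406875/1.004993 = 0.03302.
Interval: 0.67441 ± 0.03302 → (0.6414, 0.7074).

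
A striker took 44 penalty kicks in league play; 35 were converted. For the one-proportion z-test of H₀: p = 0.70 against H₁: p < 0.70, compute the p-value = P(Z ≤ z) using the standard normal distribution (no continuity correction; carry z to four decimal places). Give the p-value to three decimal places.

p̂ = 35/44 = 0.79545.
SE₀ = √(0.70·0.30/44) = 0.069085.
z = (p̂ − p₀)/SE = (35/44 − 0.70)/0.069085 ≈ 1.3817.
p-value = P(Z ≤ z) with z = 1.3817 → 0.916.

p-value = 0.916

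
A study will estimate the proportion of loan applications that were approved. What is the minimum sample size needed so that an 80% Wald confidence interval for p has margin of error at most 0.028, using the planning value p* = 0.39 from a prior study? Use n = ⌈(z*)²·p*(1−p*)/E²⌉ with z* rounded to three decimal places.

n = 499

For 80% confidence, z* = 1.282.
p*(1−p*) = 0.2379.
(z*)²·p*(1−p*)/E² = 1.643524·0.2379/0.000784 = 498.717.
Rounding up, n = 499.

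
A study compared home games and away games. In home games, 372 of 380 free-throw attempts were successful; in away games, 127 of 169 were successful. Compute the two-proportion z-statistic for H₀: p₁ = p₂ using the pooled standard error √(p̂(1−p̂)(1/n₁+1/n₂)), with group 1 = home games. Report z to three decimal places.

z = 8.551

p̂₁ = 372/380 = 0.97895, p̂₂ = 127/169 = 0.75148.
Pooling: p̂ = 499/549 = 0.90893.
Pooled SE = √[0.0827801·0.00854874] ≈ 0.026602.
z = (p̂₁ − p̂₂)/SE = (0.97895 − 0.75148)/0.026602 = 0.22747/0.026602 = 8.551.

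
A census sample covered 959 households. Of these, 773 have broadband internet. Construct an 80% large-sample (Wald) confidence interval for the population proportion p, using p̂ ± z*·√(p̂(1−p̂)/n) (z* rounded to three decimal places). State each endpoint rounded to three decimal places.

(0.790, 0.822)

The sample proportion is 773/959 = 0.80605.
SE(p̂) = √(0.80605·0.19395/959) = 0.012768.
For 80% confidence, z* = 1.282.
Margin = 1.282·0.012768 = 0.01637.
So the interval runs from 0.790 to 0.822.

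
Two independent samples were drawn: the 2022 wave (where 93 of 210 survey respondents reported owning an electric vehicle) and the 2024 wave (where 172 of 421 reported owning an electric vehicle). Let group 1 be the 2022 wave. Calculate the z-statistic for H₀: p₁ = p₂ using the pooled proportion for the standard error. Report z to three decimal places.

p̂₁ = 93/210 = 0.44286, p̂₂ = 172/421 = 0.40855.
Pooling: p̂ = 265/631 = 0.41997.
Pooled SE = √[0.2435949·0.00713720] ≈ 0.041696.
z = 0.03431/0.041696 = 0.823.

z = 0.823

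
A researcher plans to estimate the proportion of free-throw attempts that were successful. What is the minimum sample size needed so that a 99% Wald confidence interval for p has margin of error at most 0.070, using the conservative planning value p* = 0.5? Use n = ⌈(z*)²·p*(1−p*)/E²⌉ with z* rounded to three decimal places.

The 99% critical value is z* = 2.576.
p*(1−p*) = 0.50·0.50 = 0.2500.
Required n before rounding: 6.635776 × 0.2500 / 0.070² = 338.560.
⌈338.560⌉ = 339.

n = 339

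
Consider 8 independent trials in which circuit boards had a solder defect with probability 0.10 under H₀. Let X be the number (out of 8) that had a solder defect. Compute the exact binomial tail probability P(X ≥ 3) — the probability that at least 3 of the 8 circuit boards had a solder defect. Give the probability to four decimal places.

X is binomial with n = 8 and p = 0.10.
P(X ≥ 3) = Σ_{j=3}^{8} C(8,j)·0.10^j·0.90^{8−j}.
= 0.033067 + 0.004593 + 0.000408 + 0.000023 + 0.000001 + 0.000000 = 0.0381.

P = 0.0381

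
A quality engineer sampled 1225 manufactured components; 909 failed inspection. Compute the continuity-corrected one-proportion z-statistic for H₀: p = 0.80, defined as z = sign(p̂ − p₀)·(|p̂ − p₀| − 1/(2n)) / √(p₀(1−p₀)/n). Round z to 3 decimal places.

With x = 909 successes in n = 1225, p̂ = 0.74204. p̂ − p₀ = -0.057959.
1/(2n) = 0.000408.
Corrected numerator: |-0.057959| − 0.000408 = 0.057551.
Null standard error: √(0.80·0.20/1225) = √0.000130612 = 0.011429.
z = (−)0.057551/0.011429 = -5.036.

z = -5.036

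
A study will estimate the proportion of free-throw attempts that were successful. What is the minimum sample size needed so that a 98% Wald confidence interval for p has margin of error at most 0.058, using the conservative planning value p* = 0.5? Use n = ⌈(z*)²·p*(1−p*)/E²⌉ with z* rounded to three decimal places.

z* = 2.326 at the 98% level.
p*(1−p*) = 0.50·0.50 = 0.2500.
(z*)²·p*(1−p*)/E² = 5.410276·0.2500/0.003364 = 402.072.
Rounding up, n = 403.

n = 403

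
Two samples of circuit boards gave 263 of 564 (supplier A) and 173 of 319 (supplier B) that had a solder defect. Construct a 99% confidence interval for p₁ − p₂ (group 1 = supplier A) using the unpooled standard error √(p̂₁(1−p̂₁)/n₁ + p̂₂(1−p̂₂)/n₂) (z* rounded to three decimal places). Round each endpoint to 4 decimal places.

p̂₁ = 263/564 = 0.46631, p̂₂ = 173/319 = 0.54232; p̂₁ − p̂₂ = -0.07601.
Unpooled SE = √(p̂₁(1−p̂₁)/n₁ + p̂₂(1−p̂₂)/n₂) = √(0.000441250 + 0.000778085) = 0.034919.
For 99% confidence, z* = 2.576. Margin = 2.576·0.034919 = 0.08995.
So the interval runs from -0.1660 to 0.0139.

(-0.1660, 0.0139)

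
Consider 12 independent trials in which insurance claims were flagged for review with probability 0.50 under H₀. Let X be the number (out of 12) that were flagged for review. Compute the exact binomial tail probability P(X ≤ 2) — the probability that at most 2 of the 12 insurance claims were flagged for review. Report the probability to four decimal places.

P = 0.0193

X is binomial with n = 12 and p = 0.50.
P(X ≤ 2) = C(12,0)·0.50^0·0.50^12 + C(12,1)·0.50^1·0.50^11 + C(12,2)·0.50^2·0.50^10.
= 0.000244 + 0.002930 + 0.016113 = 0.0193.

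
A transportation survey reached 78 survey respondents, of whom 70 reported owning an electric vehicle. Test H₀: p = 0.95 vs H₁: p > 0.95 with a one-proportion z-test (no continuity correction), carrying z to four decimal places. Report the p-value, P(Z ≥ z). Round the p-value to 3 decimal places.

Sample proportion p̂ = 70/78 = 0.89744.
Null standard error: √(0.95·0.05/78) = √0.000608974 = 0.024677.
Test statistic (full precision, shown to 4 dp): z = (70/78 − 0.95)/SE₀ ≈ -2.1300.
From the standard normal, P(Z ≥ z) = 0.983.

p-value = 0.983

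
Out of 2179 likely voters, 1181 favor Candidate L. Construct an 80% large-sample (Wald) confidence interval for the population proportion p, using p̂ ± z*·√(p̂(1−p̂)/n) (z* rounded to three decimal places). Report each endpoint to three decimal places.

With x = 1181 successes in n = 2179, p̂ = 0.54199.
SE(p̂) = √(0.54199·0.45801/2179) = 0.010673.
z* = 1.282 at the 80% level.
Margin = 1.282·0.010673 = 0.01368.
CI: 0.54199 ± 0.01368 = (0.528, 0.556).

(0.528, 0.556)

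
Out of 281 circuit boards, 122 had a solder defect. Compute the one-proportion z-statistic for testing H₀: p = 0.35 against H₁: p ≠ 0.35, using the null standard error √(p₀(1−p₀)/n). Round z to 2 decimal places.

With x = 122 successes in n = 281, p̂ = 0.43416.
Null standard error: √(0.35·0.65/281) = √0.000809609 = 0.028454.
z = (p̂ − p₀)/SE = (0.43416 − 0.35)/0.028454 = 2.96.

z = 2.96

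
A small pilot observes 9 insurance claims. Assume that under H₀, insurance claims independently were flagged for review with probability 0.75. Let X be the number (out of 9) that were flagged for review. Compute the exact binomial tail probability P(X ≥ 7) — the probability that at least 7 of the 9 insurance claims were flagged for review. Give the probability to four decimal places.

X ~ Binomial(n=9, p=0.75).
P(X ≥ 7) = C(9,7)·0.75^7·0.25^2 + C(9,8)·0.75^8·0.25^1 + C(9,9)·0.75^9·0.25^0.
= 0.300339 + 0.225254 + 0.075085 = 0.6007.

P = 0.6007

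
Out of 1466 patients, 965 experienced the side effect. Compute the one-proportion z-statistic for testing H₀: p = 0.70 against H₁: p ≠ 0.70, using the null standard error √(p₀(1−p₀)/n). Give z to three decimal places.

The sample proportion is 965/1466 = 0.65825.
Under H₀, SE = √(p₀(1−p₀)/n) = √(0.70·0.30/1466) = √0.000143247 = 0.011969.
z = (p̂ − p₀)/SE = (0.65825 − 0.70)/0.011969 = -3.488.

z = -3.488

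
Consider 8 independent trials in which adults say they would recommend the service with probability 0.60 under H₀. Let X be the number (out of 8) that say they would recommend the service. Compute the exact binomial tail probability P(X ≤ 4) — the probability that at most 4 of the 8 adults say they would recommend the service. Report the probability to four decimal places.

P = 0.4059

X is binomial with n = 8 and p = 0.60.
P(X ≤ 4) = Σ_{j=0}^{4} C(8,j)·0.60^j·0.40^{8−j}.
= 0.000655 + 0.007864 + 0.041288 + 0.123863 + 0.232243 = 0.4059.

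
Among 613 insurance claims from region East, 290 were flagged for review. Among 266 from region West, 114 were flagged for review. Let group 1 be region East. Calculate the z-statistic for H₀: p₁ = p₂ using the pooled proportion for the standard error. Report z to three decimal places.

p̂₁ = 290/613 = 0.47308, p̂₂ = 114/266 = 0.42857.
Pooled p̂ = (290+114)/(613+266) = 404/879 = 0.45961.
SE = √[p̂(1−p̂)(1/n₁+1/n₂)] = √[0.45961·0.54039·(1/613+1/266)] ≈ 0.036591.
z = 0.04451/0.036591 = 1.216.

z = 1.216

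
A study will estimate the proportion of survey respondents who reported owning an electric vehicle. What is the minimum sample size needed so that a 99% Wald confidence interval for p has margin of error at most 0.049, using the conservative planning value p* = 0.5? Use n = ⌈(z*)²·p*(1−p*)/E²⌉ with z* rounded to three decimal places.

n = 691

z* = 2.576 at the 99% level.
p*(1−p*) = 0.50·0.50 = 0.2500.
(z*)²·p*(1−p*)/E² = 6.635776·0.2500/0.002401 = 690.939.
Rounding up, n = 691.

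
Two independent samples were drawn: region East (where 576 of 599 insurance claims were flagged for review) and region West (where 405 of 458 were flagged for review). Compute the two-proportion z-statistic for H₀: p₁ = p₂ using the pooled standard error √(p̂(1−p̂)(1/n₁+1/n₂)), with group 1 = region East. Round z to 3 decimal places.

p̂₁ = 576/599 = 0.96160, p̂₂ = 405/458 = 0.88428.
Pooled p̂ = (576+405)/(599+458) = 981/1057 = 0.92810.
SE = √[p̂(1−p̂)(1/n₁+1/n₂)] = √[0.92810·0.07190·(1/599+1/458)] ≈ 0.016035.
z = (p̂₁ − p̂₂)/SE = (0.96160 − 0.88428)/0.016035 = 0.07732/0.016035 = 4.822.

z = 4.822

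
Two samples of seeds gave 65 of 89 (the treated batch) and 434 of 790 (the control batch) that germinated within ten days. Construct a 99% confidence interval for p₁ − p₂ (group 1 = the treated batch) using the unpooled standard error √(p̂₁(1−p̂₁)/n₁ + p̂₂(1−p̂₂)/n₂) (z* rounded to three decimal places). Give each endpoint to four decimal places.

(0.0515, 0.3104)

p̂₁ = 65/89 = 0.73034, p̂₂ = 434/790 = 0.54937; p̂₁ − p̂₂ = 0.18097.
Unpooled SE = √(p̂₁(1−p̂₁)/n₁ + p̂₂(1−p̂₂)/n₂) = √(0.002212863 + 0.000313371) = 0.050262.
For 99% confidence, z* = 2.576. Margin of error = 0.12947.
CI: 0.18097 ± 0.12947 = (0.0515, 0.3104).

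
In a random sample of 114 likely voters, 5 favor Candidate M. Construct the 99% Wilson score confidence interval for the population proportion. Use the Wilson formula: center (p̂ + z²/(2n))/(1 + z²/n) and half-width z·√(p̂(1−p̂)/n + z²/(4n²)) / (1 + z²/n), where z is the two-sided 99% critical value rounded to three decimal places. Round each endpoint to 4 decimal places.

(0.0148, 0.1231)

p̂ = 5/114 = 0.04386; z = 2.576, so z² = 6.635776.
Denominator 1 + z²/n = 1 + 6.635776/114 = 1.058209.
Adjusted center: (0.04386 + z²/(2n))/1.058209 = 0.06895.
Radicand: p̂(1−p̂)/n + z²/(4n²) = 0.000367859 + 0.000127650 = 0.000495509.
Half-width = z·√(radicand)/denom = 2.576·0.022260/1.058209 = 0.05419.
Interval: 0.06895 ± 0.05419 → (0.0148, 0.1231).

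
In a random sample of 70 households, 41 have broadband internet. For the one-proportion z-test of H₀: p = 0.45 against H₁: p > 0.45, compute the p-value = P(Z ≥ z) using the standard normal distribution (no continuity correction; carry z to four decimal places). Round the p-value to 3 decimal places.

With x = 41 successes in n = 70, p̂ = 0.58571.
Null standard error: √(0.45·0.55/70) = √0.003535714 = 0.059462.
Test statistic (full precision, shown to 4 dp): z = (41/70 − 0.45)/SE₀ ≈ 2.2824.
From the standard normal, P(Z ≥ z) = 0.011.

p-value = 0.011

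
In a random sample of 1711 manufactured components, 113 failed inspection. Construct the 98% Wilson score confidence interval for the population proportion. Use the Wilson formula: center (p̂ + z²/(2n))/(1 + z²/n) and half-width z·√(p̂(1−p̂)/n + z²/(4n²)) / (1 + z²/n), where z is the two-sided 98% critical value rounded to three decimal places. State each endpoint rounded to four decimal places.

(0.0534, 0.0814)

Here p̂ = 113/1711 = 0.06604 and z = 2.326 (z² = 5.410276).
1 + z²/n = 1.003162.
Adjusted center: (0.06604 + z²/(2n))/1.003162 = 0.06741.
Radicand: p̂(1−p̂)/n + z²/(4n²) = 0.000036050 + 0.000000462 = 0.000036512.
Half-width = z·√(radicand)/denom = 2.326·0.006043/1.003162 = 0.01401.
So the interval runs from 0.0534 to 0.0814.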